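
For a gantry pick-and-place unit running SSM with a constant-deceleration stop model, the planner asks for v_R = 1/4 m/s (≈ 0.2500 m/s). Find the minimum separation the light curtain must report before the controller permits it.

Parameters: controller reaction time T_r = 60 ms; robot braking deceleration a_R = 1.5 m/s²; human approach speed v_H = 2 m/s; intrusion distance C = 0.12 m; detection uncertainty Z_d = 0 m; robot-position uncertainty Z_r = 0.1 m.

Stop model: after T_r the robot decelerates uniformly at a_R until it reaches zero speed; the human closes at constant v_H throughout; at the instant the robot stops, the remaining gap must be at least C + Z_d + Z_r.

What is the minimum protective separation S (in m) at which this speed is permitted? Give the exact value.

S_min = 851/1200 m = 0.7092 m

stop time T_s = (1/4)/(3/2) = 0.1667 s
robot in T_r: 0.2500·0.0600 = 0.0150 m
robot covers 0.2500·0.1667 − ½·1.5000·0.1667² = 0.0208 m while stopping
human closes 2.0000·0.2267 = 0.4533 m
residual clearance needed = 0.1200+0.0000+0.1000 = 0.2200 m
S_min ≈ 0.0150+0.0208+0.4533+0.2200  ⇒  S_min = 851/1200 m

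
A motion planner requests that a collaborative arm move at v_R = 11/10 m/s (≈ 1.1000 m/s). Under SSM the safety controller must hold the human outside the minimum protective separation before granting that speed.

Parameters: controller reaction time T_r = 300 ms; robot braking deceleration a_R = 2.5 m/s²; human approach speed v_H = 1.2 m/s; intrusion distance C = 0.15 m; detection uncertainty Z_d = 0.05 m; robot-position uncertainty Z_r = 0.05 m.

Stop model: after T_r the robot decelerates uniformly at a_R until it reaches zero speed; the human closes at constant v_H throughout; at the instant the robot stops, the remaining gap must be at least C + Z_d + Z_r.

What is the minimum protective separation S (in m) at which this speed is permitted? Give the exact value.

S_min = 171/100 m = 1.7100 m

stop time T_s = (11/10)/(5/2) = 0.4400 s
robot in T_r: 1.1000·0.3000 = 0.3300 m
braking distance = 1.1000²/(2·2.5000) = 0.2420 m
human closes 1.2000·0.7400 = 0.8880 m
margins: 0.1500+0.0500+0.0500 = 0.2500 m
S_min ≈ 0.3300+0.2420+0.8880+0.2500  ⇒  S_min = 171/100 m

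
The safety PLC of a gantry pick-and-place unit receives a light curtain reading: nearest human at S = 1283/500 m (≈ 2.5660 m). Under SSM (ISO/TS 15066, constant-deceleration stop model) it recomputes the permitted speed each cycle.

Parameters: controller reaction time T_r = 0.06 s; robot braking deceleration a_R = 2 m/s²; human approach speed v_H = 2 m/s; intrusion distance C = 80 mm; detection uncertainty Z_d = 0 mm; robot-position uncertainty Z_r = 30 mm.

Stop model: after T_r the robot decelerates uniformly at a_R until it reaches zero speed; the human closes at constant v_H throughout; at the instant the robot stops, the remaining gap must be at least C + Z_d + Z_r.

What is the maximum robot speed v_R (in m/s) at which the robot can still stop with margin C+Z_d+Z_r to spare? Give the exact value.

quadratic (1/4)·v² + (53/50)·v + (-292/125) = 0
  disc = (53/50)² − 4·(1/4)·(-292/125) = 8649/2500 ; √disc = 93/50
  v_R = (−(53/50) + 93/50) / (2·(1/4)) = 8/5 m/s
check:
braking lasts T_s = (8/5)/2 = 0.8000 s
robot covers v_R·T_r = 1.6000·0.0600 = 0.0960 m before braking
robot covers 1.6000·0.8000 − ½·2.0000·0.8000² = 0.6400 m while stopping
human closes 2.0000·0.8600 = 1.7200 m
residual clearance needed = 0.0800+0.0000+0.0300 = 0.1100 m
sum ≈ 0.0960+0.6400+1.7200+0.1100 ≈ 2.5660 m = S ✓

v_R_max = 8/5 m/s = 1.6000 m/s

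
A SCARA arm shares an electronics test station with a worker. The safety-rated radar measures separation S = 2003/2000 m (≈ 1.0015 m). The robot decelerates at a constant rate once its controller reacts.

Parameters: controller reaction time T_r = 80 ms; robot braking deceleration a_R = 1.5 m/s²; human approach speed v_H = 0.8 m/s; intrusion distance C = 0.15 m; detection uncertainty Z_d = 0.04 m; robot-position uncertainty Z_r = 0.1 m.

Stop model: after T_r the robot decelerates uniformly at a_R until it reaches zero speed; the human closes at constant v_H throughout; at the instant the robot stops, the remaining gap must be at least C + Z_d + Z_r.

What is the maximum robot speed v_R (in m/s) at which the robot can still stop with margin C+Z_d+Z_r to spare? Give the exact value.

at the boundary: (1/3)·v² + (46/75)·v + (-259/400) = 0
  disc = (46/75)² − 4·(1/3)·(-259/400) = 27889/22500 ; √disc = 167/150
  v_R = (−(46/75) + 167/150) / (2·(1/3)) = 3/4 m/s
check:
stop time T_s = (3/4)/(3/2) = 0.5000 s
robot in T_r: 0.7500·0.0800 = 0.0600 m
braking distance = 0.7500²/(2·1.5000) = 0.1875 m
human over T_r+T_s: 0.8000·(0.0800+0.5000) = 0.4640 m
residual clearance needed = 0.1500+0.0400+0.1000 = 0.2900 m
sum ≈ 0.0600+0.1875+0.4640+0.2900 ≈ 1.0015 m = S ✓

v_R_max = 3/4 m/s = 0.7500 m/s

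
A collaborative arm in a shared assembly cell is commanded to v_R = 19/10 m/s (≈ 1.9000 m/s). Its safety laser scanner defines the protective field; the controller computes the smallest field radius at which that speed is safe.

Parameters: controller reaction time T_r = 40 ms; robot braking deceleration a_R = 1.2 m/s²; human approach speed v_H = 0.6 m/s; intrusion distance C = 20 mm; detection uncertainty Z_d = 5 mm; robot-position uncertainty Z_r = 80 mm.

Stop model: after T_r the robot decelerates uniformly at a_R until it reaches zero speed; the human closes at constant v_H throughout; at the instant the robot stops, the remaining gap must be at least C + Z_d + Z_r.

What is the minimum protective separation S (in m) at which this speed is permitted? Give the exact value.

S_min = 3191/1200 m = 2.6592 m

braking lasts T_s = (19/10)/(6/5) = 1.5833 s
robot in T_r: 1.9000·0.0400 = 0.0760 m
braking distance = 1.9000²/(2·1.2000) = 1.5042 m
person approaches 0.6000·(0.0400+1.5833) = 0.9740 m
margins: 0.0200+0.0050+0.0800 = 0.1050 m
S_min ≈ 0.0760+1.5042+0.9740+0.1050  ⇒  S_min = 3191/1200 m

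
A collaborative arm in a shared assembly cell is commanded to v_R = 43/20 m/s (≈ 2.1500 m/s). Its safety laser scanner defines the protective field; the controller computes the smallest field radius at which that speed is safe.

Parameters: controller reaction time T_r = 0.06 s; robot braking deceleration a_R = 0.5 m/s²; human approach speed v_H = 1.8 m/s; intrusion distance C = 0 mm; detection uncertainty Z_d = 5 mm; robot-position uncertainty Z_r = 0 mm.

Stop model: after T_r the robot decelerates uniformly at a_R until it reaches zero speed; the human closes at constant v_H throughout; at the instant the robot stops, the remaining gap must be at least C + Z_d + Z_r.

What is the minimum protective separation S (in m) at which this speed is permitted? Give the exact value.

S_min = 25209/2000 m = 12.6045 m

stop time T_s = (43/20)/(1/2) = 4.3000 s
reaction-phase robot travel = 2.1500·0.0600 = 0.1290 m
robot under decel: 2.1500²/(2·0.5000) = 4.6225 m
human over T_r+T_s: 1.8000·(0.0600+4.3000) = 7.8480 m
C+Z_d+Z_r = 0.0000+0.0050+0.0000 = 0.0050 m
S_min ≈ 0.1290+4.6225+7.8480+0.0050  ⇒  S_min = 25209/2000 m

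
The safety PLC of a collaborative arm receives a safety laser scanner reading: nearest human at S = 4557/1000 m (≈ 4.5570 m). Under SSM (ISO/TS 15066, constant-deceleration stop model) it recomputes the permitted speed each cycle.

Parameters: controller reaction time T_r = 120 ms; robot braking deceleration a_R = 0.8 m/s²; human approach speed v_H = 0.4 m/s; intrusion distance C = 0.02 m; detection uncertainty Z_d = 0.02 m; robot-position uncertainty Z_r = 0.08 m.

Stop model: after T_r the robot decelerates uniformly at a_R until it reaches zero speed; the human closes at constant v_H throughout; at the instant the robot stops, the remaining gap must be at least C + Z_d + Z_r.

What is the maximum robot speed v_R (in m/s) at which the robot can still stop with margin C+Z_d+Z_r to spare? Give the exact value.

at the boundary: (5/8)·v² + (31/50)·v + (-4389/1000) = 0
  disc = (31/50)² − 4·(5/8)·(-4389/1000) = 113569/10000 ; √disc = 337/100
  v_R = (−(31/50) + 337/100) / (2·(5/8)) = 11/5 m/s
check:
stop time T_s = (11/5)/(4/5) = 2.7500 s
robot covers v_R·T_r = 2.2000·0.1200 = 0.2640 m before braking
robot covers 2.2000·2.7500 − ½·0.8000·2.7500² = 3.0250 m while stopping
human over T_r+T_s: 0.4000·(0.1200+2.7500) = 1.1480 m
residual clearance needed = 0.0200+0.0200+0.0800 = 0.1200 m
sum ≈ 0.2640+3.0250+1.1480+0.1200 ≈ 4.5570 m = S ✓

v_R_max = 11/5 m/s = 2.2000 m/s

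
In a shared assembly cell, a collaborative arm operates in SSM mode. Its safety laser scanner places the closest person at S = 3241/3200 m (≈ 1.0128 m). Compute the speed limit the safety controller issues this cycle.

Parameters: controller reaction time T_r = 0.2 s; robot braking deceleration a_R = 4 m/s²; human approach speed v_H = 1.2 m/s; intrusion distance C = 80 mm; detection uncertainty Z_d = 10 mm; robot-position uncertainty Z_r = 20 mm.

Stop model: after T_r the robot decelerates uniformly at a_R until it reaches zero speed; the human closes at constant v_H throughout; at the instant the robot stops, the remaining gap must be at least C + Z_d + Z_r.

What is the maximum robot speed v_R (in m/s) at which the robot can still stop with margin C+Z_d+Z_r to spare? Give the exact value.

v_R_max = 21/20 m/s = 1.0500 m/s

collect terms ⇒ (1/8)·v_R² + (1/2)·v_R + (-2121/3200) = 0
  disc = (1/2)² − 4·(1/8)·(-2121/3200) = 3721/6400 ; √disc = 61/80
  v_R = (−(1/2) + 61/80) / (2·(1/8)) = 21/20 m/s
check:
braking lasts T_s = (21/20)/4 = 0.2625 s
robot covers v_R·T_r = 1.0500·0.2000 = 0.2100 m before braking
robot under decel: 1.0500²/(2·4.0000) = 0.1378 m
person approaches 1.2000·(0.2000+0.2625) = 0.5550 m
margins: 0.0800+0.0100+0.0200 = 0.1100 m
sum ≈ 0.2100+0.1378+0.5550+0.1100 ≈ 1.0128 m = S ✓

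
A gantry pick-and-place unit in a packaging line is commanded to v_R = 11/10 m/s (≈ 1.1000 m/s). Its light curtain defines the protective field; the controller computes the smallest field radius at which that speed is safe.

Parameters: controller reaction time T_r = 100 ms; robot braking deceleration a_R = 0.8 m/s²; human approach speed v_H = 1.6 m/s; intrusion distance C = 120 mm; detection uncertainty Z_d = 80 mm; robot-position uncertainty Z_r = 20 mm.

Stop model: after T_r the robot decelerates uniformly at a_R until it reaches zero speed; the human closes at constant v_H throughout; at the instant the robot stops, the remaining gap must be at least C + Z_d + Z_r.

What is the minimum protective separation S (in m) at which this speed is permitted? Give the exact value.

braking lasts T_s = (11/10)/(4/5) = 1.3750 s
robot in T_r: 1.1000·0.1000 = 0.1100 m
robot covers 1.1000·1.3750 − ½·0.8000·1.3750² = 0.7562 m while stopping
human over T_r+T_s: 1.6000·(0.1000+1.3750) = 2.3600 m
margins: 0.1200+0.0800+0.0200 = 0.2200 m
S_min ≈ 0.1100+0.7562+2.3600+0.2200  ⇒  S_min = 2757/800 m

S_min = 2757/800 m = 3.4463 m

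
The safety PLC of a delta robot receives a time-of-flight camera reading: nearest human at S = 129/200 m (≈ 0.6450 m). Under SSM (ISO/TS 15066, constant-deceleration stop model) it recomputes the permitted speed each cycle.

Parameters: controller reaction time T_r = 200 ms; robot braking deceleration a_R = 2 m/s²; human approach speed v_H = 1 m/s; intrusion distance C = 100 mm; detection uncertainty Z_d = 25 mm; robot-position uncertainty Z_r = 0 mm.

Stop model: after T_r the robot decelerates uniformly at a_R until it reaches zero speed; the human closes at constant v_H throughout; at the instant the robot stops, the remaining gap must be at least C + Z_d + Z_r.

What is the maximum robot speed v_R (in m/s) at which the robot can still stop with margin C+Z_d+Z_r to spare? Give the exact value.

v_R_max = 2/5 m/s = 0.4000 m/s

collect terms ⇒ (1/4)·v_R² + (7/10)·v_R + (-8/25) = 0
  disc = (7/10)² − 4·(1/4)·(-8/25) = 81/100 ; √disc = 9/10
  v_R = (−(7/10) + 9/10) / (2·(1/4)) = 2/5 m/s
check:
T_s = v_R/a_R = (2/5)/2 = 0.2000 s
reaction-phase robot travel = 0.4000·0.2000 = 0.0800 m
braking distance = 0.4000²/(2·2.0000) = 0.0400 m
human over T_r+T_s: 1.0000·(0.2000+0.2000) = 0.4000 m
residual clearance needed = 0.1000+0.0250+0.0000 = 0.1250 m
sum ≈ 0.0800+0.0400+0.4000+0.1250 ≈ 0.6450 m = S ✓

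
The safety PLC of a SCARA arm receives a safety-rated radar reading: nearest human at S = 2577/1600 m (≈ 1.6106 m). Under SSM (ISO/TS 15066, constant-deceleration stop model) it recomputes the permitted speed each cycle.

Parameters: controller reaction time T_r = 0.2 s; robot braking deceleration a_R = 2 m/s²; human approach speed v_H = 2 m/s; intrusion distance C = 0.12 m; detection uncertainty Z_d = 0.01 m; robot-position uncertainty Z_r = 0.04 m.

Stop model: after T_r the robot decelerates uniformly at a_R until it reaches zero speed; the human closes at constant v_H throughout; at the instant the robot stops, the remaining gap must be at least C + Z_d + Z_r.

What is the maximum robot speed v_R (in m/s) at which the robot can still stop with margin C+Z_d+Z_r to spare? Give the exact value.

v_R_max = 3/4 m/s = 0.7500 m/s

collect terms ⇒ (1/4)·v_R² + (6/5)·v_R + (-333/320) = 0
  disc = (6/5)² − 4·(1/4)·(-333/320) = 3969/1600 ; √disc = 63/40
  v_R = (−(6/5) + 63/40) / (2·(1/4)) = 3/4 m/s
check:
braking lasts T_s = (3/4)/2 = 0.3750 s
robot in T_r: 0.7500·0.2000 = 0.1500 m
braking distance = 0.7500²/(2·2.0000) = 0.1406 m
person approaches 2.0000·(0.2000+0.3750) = 1.1500 m
C+Z_d+Z_r = 0.1200+0.0100+0.0400 = 0.1700 m
sum ≈ 0.1500+0.1406+1.1500+0.1700 ≈ 1.6106 m = S ✓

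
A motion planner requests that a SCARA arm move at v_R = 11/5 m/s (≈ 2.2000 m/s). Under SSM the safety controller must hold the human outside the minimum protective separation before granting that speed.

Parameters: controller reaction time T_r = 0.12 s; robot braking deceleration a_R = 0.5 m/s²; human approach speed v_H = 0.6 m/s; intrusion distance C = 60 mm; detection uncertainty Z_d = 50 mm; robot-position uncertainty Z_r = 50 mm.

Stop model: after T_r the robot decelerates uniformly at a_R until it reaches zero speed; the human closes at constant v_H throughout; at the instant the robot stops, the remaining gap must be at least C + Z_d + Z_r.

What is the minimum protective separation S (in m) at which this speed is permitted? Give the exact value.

braking lasts T_s = (11/5)/(1/2) = 4.4000 s
robot in T_r: 2.2000·0.1200 = 0.2640 m
robot under decel: 2.2000²/(2·0.5000) = 4.8400 m
human over T_r+T_s: 0.6000·(0.1200+4.4000) = 2.7120 m
margins: 0.0600+0.0500+0.0500 = 0.1600 m
S_min ≈ 0.2640+4.8400+2.7120+0.1600  ⇒  S_min = 997/125 m

S_min = 997/125 m = 7.9760 m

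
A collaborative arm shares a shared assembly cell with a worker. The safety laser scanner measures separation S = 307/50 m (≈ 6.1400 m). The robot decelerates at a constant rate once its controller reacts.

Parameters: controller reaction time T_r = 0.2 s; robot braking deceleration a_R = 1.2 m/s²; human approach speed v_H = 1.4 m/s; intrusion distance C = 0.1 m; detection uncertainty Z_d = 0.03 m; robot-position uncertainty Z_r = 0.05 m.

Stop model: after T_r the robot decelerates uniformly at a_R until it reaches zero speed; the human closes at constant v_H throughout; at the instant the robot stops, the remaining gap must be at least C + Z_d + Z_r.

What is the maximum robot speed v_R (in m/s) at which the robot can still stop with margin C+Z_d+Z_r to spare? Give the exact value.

v_R_max = 12/5 m/s = 2.4000 m/s

at the boundary: (5/12)·v² + (41/30)·v + (-142/25) = 0
  disc = (41/30)² − 4·(5/12)·(-142/25) = 10201/900 ; √disc = 101/30
  v_R = (−(41/30) + 101/30) / (2·(5/12)) = 12/5 m/s
check:
T_s = v_R/a_R = (12/5)/(6/5) = 2.0000 s
reaction-phase robot travel = 2.4000·0.2000 = 0.4800 m
robot covers 2.4000·2.0000 − ½·1.2000·2.0000² = 2.4000 m while stopping
person approaches 1.4000·(0.2000+2.0000) = 3.0800 m
C+Z_d+Z_r = 0.1000+0.0300+0.0500 = 0.1800 m
sum ≈ 0.4800+2.4000+3.0800+0.1800 ≈ 6.1400 m = S ✓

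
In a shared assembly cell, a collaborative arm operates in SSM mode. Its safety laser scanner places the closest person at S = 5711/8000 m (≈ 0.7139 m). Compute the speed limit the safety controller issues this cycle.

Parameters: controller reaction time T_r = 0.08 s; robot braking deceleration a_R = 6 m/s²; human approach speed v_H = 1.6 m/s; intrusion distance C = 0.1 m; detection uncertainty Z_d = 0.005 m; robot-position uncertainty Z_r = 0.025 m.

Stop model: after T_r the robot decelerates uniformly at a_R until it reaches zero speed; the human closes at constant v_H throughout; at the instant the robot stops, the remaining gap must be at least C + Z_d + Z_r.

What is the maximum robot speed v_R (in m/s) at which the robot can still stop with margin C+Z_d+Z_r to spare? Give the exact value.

v_R_max = 21/20 m/s = 1.0500 m/s

at the boundary: (1/12)·v² + (26/75)·v + (-3647/8000) = 0
  disc = (26/75)² − 4·(1/12)·(-3647/8000) = 97969/360000 ; √disc = 313/600
  v_R = (−(26/75) + 313/600) / (2·(1/12)) = 21/20 m/s
check:
braking lasts T_s = (21/20)/6 = 0.1750 s
reaction-phase robot travel = 1.0500·0.0800 = 0.0840 m
robot under decel: 1.0500²/(2·6.0000) = 0.0919 m
human over T_r+T_s: 1.6000·(0.0800+0.1750) = 0.4080 m
margins: 0.1000+0.0050+0.0250 = 0.1300 m
sum ≈ 0.0840+0.0919+0.4080+0.1300 ≈ 0.7139 m = S ✓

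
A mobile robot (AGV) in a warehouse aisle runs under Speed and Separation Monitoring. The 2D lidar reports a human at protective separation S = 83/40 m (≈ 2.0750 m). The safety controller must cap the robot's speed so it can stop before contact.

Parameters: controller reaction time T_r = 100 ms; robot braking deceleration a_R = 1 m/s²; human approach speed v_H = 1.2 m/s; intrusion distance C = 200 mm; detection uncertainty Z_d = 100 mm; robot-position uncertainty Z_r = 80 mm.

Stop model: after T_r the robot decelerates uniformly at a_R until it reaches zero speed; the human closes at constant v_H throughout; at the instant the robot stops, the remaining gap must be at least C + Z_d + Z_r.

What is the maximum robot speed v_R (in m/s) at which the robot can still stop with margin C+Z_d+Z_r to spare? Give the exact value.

v_R_max = 9/10 m/s = 0.9000 m/s

collect terms ⇒ (1/2)·v_R² + (13/10)·v_R + (-63/40) = 0
  disc = (13/10)² − 4·(1/2)·(-63/40) = 121/25 ; √disc = 11/5
  v_R = (−(13/10) + 11/5) / (2·(1/2)) = 9/10 m/s
check:
T_s = v_R/a_R = (9/10)/1 = 0.9000 s
robot in T_r: 0.9000·0.1000 = 0.0900 m
braking distance = 0.9000²/(2·1.0000) = 0.4050 m
human over T_r+T_s: 1.2000·(0.1000+0.9000) = 1.2000 m
C+Z_d+Z_r = 0.2000+0.1000+0.0800 = 0.3800 m
sum ≈ 0.0900+0.4050+1.2000+0.3800 ≈ 2.0750 m = S ✓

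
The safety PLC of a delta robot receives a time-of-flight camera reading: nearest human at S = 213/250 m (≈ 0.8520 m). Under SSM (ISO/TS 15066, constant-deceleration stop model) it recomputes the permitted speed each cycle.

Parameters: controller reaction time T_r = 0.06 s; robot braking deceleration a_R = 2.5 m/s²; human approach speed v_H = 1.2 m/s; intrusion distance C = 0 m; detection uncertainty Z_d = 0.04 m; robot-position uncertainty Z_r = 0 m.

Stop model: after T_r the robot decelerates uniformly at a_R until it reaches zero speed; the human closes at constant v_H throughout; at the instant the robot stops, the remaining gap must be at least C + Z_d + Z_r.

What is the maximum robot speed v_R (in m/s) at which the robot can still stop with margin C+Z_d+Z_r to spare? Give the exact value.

at the boundary: (1/5)·v² + (27/50)·v + (-37/50) = 0
  disc = (27/50)² − 4·(1/5)·(-37/50) = 2209/2500 ; √disc = 47/50
  v_R = (−(27/50) + 47/50) / (2·(1/5)) = 1 m/s
check:
T_s = v_R/a_R = 1/(5/2) = 0.4000 s
reaction-phase robot travel = 1.0000·0.0600 = 0.0600 m
robot covers 1.0000·0.4000 − ½·2.5000·0.4000² = 0.2000 m while stopping
human closes 1.2000·0.4600 = 0.5520 m
C+Z_d+Z_r = 0.0000+0.0400+0.0000 = 0.0400 m
sum ≈ 0.0600+0.2000+0.5520+0.0400 ≈ 0.8520 m = S ✓

v_R_max = 1 m/s = 1.0000 m/s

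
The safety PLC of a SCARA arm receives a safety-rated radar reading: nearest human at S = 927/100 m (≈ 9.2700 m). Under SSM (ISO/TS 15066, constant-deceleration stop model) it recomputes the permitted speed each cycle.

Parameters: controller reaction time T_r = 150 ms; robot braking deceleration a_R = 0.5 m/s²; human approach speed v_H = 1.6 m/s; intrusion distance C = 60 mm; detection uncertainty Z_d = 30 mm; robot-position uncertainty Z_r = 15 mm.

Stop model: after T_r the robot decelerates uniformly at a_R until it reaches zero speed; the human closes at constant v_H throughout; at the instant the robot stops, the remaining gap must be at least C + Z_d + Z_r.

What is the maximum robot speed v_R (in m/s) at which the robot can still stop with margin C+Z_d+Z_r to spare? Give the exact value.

quadratic (1)·v² + (67/20)·v + (-357/40) = 0
  disc = (67/20)² − 4·(1)·(-357/40) = 18769/400 ; √disc = 137/20
  v_R = (−(67/20) + 137/20) / (2·(1)) = 7/4 m/s
check:
stop time T_s = (7/4)/(1/2) = 3.5000 s
robot in T_r: 1.7500·0.1500 = 0.2625 m
robot covers 1.7500·3.5000 − ½·0.5000·3.5000² = 3.0625 m while stopping
person approaches 1.6000·(0.1500+3.5000) = 5.8400 m
margins: 0.0600+0.0300+0.0150 = 0.1050 m
sum ≈ 0.2625+3.0625+5.8400+0.1050 ≈ 9.2700 m = S ✓

v_R_max = 7/4 m/s = 1.7500 m/s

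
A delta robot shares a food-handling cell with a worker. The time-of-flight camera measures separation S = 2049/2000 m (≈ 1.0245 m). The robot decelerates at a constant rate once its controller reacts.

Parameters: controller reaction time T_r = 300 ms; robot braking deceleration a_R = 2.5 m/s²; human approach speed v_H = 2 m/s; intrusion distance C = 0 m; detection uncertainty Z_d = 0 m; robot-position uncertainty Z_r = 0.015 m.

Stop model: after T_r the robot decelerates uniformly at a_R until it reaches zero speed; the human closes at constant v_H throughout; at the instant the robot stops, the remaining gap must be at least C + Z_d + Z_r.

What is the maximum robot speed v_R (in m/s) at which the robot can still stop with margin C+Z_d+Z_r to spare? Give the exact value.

at the boundary: (1/5)·v² + (11/10)·v + (-819/2000) = 0
  disc = (11/10)² − 4·(1/5)·(-819/2000) = 961/625 ; √disc = 31/25
  v_R = (−(11/10) + 31/25) / (2·(1/5)) = 7/20 m/s
check:
stop time T_s = (7/20)/(5/2) = 0.1400 s
robot covers v_R·T_r = 0.3500·0.3000 = 0.1050 m before braking
robot under decel: 0.3500²/(2·2.5000) = 0.0245 m
person approaches 2.0000·(0.3000+0.1400) = 0.8800 m
C+Z_d+Z_r = 0.0000+0.0000+0.0150 = 0.0150 m
sum ≈ 0.1050+0.0245+0.8800+0.0150 ≈ 1.0245 m = S ✓

v_R_max = 7/20 m/s = 0.3500 m/s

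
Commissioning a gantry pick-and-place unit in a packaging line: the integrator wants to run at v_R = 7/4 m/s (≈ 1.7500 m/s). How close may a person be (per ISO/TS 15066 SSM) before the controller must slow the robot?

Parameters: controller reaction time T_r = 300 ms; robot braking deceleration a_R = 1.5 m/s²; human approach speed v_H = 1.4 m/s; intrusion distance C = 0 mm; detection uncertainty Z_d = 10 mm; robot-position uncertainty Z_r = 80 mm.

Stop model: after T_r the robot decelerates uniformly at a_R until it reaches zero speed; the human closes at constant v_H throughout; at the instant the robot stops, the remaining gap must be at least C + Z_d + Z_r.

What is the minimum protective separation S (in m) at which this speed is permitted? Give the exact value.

braking lasts T_s = (7/4)/(3/2) = 1.1667 s
reaction-phase robot travel = 1.7500·0.3000 = 0.5250 m
braking distance = 1.7500²/(2·1.5000) = 1.0208 m
human over T_r+T_s: 1.4000·(0.3000+1.1667) = 2.0533 m
C+Z_d+Z_r = 0.0000+0.0100+0.0800 = 0.0900 m
S_min ≈ 0.5250+1.0208+2.0533+0.0900  ⇒  S_min = 4427/1200 m

S_min = 4427/1200 m = 3.6892 m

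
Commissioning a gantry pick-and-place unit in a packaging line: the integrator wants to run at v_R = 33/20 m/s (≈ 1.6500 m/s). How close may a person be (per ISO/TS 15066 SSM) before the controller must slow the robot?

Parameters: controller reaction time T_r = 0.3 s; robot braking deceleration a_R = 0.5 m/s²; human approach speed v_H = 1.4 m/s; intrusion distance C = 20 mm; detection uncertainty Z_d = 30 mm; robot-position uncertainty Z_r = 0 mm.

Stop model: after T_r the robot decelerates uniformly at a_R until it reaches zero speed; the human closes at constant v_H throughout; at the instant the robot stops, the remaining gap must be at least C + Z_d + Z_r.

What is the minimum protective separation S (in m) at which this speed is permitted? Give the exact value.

T_s = v_R/a_R = (33/20)/(1/2) = 3.3000 s
robot covers v_R·T_r = 1.6500·0.3000 = 0.4950 m before braking
robot covers 1.6500·3.3000 − ½·0.5000·3.3000² = 2.7225 m while stopping
human over T_r+T_s: 1.4000·(0.3000+3.3000) = 5.0400 m
residual clearance needed = 0.0200+0.0300+0.0000 = 0.0500 m
S_min ≈ 0.4950+2.7225+5.0400+0.0500  ⇒  S_min = 3323/400 m

S_min = 3323/400 m = 8.3075 m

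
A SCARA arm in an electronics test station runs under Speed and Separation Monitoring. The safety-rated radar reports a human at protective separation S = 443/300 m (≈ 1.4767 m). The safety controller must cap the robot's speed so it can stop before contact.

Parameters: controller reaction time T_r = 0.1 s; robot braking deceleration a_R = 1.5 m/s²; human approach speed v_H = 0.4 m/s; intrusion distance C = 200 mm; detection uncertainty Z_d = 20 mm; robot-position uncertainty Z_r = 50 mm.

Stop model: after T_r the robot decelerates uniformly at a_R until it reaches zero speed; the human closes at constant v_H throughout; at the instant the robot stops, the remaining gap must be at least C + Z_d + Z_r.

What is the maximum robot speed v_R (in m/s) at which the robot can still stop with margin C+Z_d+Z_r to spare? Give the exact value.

v_R_max = 7/5 m/s = 1.4000 m/s

collect terms ⇒ (1/3)·v_R² + (11/30)·v_R + (-7/6) = 0
  disc = (11/30)² − 4·(1/3)·(-7/6) = 169/100 ; √disc = 13/10
  v_R = (−(11/30) + 13/10) / (2·(1/3)) = 7/5 m/s
check:
T_s = v_R/a_R = (7/5)/(3/2) = 0.9333 s
robot in T_r: 1.4000·0.1000 = 0.1400 m
robot covers 1.4000·0.9333 − ½·1.5000·0.9333² = 0.6533 m while stopping
person approaches 0.4000·(0.1000+0.9333) = 0.4133 m
C+Z_d+Z_r = 0.2000+0.0200+0.0500 = 0.2700 m
sum ≈ 0.1400+0.6533+0.4133+0.2700 ≈ 1.4767 m = S ✓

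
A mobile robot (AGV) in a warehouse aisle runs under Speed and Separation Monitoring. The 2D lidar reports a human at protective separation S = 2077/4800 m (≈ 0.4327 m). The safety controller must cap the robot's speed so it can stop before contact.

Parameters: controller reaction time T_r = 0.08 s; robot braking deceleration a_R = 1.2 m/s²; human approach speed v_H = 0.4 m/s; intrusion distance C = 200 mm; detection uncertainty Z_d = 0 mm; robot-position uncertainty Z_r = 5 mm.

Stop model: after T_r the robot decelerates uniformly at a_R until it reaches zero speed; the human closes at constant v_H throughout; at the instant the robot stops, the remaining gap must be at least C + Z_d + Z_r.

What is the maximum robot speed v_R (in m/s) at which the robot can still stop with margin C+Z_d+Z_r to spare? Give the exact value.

at the boundary: (5/12)·v² + (31/75)·v + (-4697/24000) = 0
  disc = (31/75)² − 4·(5/12)·(-4697/24000) = 19881/40000 ; √disc = 141/200
  v_R = (−(31/75) + 141/200) / (2·(5/12)) = 7/20 m/s
check:
stop time T_s = (7/20)/(6/5) = 0.2917 s
robot in T_r: 0.3500·0.0800 = 0.0280 m
robot under decel: 0.3500²/(2·1.2000) = 0.0510 m
person approaches 0.4000·(0.0800+0.2917) = 0.1487 m
margins: 0.2000+0.0000+0.0050 = 0.2050 m
sum ≈ 0.0280+0.0510+0.1487+0.2050 ≈ 0.4327 m = S ✓

v_R_max = 7/20 m/s = 0.3500 m/s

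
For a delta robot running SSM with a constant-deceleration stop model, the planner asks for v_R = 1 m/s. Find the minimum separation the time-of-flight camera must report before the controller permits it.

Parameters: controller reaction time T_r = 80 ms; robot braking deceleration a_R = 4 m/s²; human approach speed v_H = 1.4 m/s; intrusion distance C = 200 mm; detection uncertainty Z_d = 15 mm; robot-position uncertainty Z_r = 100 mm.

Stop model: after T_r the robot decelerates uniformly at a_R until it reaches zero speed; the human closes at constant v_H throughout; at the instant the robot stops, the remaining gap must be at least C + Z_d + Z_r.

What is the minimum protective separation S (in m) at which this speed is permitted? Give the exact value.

S_min = 491/500 m = 0.9820 m

stop time T_s = 1/4 = 0.2500 s
robot in T_r: 1.0000·0.0800 = 0.0800 m
braking distance = 1.0000²/(2·4.0000) = 0.1250 m
human over T_r+T_s: 1.4000·(0.0800+0.2500) = 0.4620 m
residual clearance needed = 0.2000+0.0150+0.1000 = 0.3150 m
S_min ≈ 0.0800+0.1250+0.4620+0.3150  ⇒  S_min = 491/500 m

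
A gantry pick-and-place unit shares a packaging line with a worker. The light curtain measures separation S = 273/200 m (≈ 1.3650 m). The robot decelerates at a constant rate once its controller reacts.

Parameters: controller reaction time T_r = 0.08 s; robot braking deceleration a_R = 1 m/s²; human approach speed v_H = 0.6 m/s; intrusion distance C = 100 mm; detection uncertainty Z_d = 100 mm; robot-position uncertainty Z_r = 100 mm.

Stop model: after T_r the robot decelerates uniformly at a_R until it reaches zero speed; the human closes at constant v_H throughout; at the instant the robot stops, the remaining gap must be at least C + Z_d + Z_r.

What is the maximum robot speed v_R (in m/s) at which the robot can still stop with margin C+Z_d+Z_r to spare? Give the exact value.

at the boundary: (1/2)·v² + (17/25)·v + (-1017/1000) = 0
  disc = (17/25)² − 4·(1/2)·(-1017/1000) = 6241/2500 ; √disc = 79/50
  v_R = (−(17/25) + 79/50) / (2·(1/2)) = 9/10 m/s
check:
T_s = v_R/a_R = (9/10)/1 = 0.9000 s
robot covers v_R·T_r = 0.9000·0.0800 = 0.0720 m before braking
robot under decel: 0.9000²/(2·1.0000) = 0.4050 m
human over T_r+T_s: 0.6000·(0.0800+0.9000) = 0.5880 m
residual clearance needed = 0.1000+0.1000+0.1000 = 0.3000 m
sum ≈ 0.0720+0.4050+0.5880+0.3000 ≈ 1.3650 m = S ✓

v_R_max = 9/10 m/s = 0.9000 m/s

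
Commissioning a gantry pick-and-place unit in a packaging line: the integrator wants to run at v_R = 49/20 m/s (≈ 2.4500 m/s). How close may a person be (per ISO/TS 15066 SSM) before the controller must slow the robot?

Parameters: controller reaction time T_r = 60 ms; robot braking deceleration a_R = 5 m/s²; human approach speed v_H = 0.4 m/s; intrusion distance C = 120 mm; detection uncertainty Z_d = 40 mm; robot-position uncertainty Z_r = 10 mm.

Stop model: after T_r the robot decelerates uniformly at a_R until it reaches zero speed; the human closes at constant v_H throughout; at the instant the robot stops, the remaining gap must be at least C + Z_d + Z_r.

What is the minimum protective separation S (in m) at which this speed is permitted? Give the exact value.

stop time T_s = (49/20)/5 = 0.4900 s
robot covers v_R·T_r = 2.4500·0.0600 = 0.1470 m before braking
robot under decel: 2.4500²/(2·5.0000) = 0.6002 m
human closes 0.4000·0.5500 = 0.2200 m
residual clearance needed = 0.1200+0.0400+0.0100 = 0.1700 m
S_min ≈ 0.1470+0.6002+0.2200+0.1700  ⇒  S_min = 4549/4000 m

S_min = 4549/4000 m = 1.1373 m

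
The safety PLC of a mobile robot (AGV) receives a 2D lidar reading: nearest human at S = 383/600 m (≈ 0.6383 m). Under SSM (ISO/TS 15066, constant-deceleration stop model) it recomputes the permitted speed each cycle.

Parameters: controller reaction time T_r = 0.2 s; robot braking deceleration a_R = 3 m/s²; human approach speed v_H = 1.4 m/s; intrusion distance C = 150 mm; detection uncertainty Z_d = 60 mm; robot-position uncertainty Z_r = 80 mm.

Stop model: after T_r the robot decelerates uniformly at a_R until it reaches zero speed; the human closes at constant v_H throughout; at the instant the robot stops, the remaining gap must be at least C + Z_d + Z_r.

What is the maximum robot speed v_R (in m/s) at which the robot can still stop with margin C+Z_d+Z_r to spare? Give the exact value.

at the boundary: (1/6)·v² + (2/3)·v + (-41/600) = 0
  disc = (2/3)² − 4·(1/6)·(-41/600) = 49/100 ; √disc = 7/10
  v_R = (−(2/3) + 7/10) / (2·(1/6)) = 1/10 m/s
check:
braking lasts T_s = (1/10)/3 = 0.0333 s
reaction-phase robot travel = 0.1000·0.2000 = 0.0200 m
robot under decel: 0.1000²/(2·3.0000) = 0.0017 m
human closes 1.4000·0.2333 = 0.3267 m
residual clearance needed = 0.1500+0.0600+0.0800 = 0.2900 m
sum ≈ 0.0200+0.0017+0.3267+0.2900 ≈ 0.6383 m = S ✓

v_R_max = 1/10 m/s = 0.1000 m/s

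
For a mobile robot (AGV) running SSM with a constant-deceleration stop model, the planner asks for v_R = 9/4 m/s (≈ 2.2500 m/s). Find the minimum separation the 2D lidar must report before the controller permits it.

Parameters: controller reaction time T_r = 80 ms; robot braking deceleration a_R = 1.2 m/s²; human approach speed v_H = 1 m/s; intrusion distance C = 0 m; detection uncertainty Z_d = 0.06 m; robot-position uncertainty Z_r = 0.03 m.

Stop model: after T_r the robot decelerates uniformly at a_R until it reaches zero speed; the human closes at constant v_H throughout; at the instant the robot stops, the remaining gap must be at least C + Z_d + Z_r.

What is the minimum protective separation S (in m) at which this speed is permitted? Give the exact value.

S_min = 1387/320 m = 4.3344 m

braking lasts T_s = (9/4)/(6/5) = 1.8750 s
robot covers v_R·T_r = 2.2500·0.0800 = 0.1800 m before braking
braking distance = 2.2500²/(2·1.2000) = 2.1094 m
human over T_r+T_s: 1.0000·(0.0800+1.8750) = 1.9550 m
C+Z_d+Z_r = 0.0000+0.0600+0.0300 = 0.0900 m
S_min ≈ 0.1800+2.1094+1.9550+0.0900  ⇒  S_min = 1387/320 m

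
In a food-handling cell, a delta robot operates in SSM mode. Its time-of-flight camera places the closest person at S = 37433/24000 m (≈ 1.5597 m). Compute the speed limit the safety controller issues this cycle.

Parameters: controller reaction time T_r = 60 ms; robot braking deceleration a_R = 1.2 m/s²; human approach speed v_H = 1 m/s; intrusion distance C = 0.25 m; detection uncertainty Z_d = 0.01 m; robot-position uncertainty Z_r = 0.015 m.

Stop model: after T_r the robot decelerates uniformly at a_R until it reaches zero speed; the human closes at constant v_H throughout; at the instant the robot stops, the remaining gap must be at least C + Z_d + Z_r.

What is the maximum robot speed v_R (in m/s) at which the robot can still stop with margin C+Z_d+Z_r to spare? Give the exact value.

v_R_max = 19/20 m/s = 0.9500 m/s

collect terms ⇒ (5/12)·v_R² + (67/75)·v_R + (-29393/24000) = 0
  disc = (67/75)² − 4·(5/12)·(-29393/24000) = 113569/40000 ; √disc = 337/200
  v_R = (−(67/75) + 337/200) / (2·(5/12)) = 19/20 m/s
check:
stop time T_s = (19/20)/(6/5) = 0.7917 s
reaction-phase robot travel = 0.9500·0.0600 = 0.0570 m
robot covers 0.9500·0.7917 − ½·1.2000·0.7917² = 0.3760 m while stopping
human over T_r+T_s: 1.0000·(0.0600+0.7917) = 0.8517 m
margins: 0.2500+0.0100+0.0150 = 0.2750 m
sum ≈ 0.0570+0.3760+0.8517+0.2750 ≈ 1.5597 m = S ✓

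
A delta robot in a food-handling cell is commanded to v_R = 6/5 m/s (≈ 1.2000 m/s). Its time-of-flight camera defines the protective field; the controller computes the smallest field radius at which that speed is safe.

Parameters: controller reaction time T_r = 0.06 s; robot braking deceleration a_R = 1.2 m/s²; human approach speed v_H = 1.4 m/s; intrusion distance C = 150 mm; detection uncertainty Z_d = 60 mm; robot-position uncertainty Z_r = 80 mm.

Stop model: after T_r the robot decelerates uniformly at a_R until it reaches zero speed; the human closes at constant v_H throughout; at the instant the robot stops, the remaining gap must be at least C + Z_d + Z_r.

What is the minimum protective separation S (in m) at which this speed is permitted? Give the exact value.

T_s = v_R/a_R = (6/5)/(6/5) = 1.0000 s
robot covers v_R·T_r = 1.2000·0.0600 = 0.0720 m before braking
braking distance = 1.2000²/(2·1.2000) = 0.6000 m
human over T_r+T_s: 1.4000·(0.0600+1.0000) = 1.4840 m
residual clearance needed = 0.1500+0.0600+0.0800 = 0.2900 m
S_min ≈ 0.0720+0.6000+1.4840+0.2900  ⇒  S_min = 1223/500 m

S_min = 1223/500 m = 2.4460 m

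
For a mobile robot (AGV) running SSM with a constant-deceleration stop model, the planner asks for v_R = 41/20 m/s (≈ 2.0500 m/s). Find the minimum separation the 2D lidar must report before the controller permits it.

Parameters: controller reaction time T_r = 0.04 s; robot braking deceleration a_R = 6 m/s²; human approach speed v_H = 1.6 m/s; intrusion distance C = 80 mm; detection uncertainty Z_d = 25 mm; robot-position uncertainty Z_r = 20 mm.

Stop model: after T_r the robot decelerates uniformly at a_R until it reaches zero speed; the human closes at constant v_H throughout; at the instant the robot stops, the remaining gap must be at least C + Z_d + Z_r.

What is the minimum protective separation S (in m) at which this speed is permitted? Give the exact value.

S_min = 9343/8000 m = 1.1679 m

braking lasts T_s = (41/20)/6 = 0.3417 s
robot in T_r: 2.0500·0.0400 = 0.0820 m
robot covers 2.0500·0.3417 − ½·6.0000·0.3417² = 0.3502 m while stopping
person approaches 1.6000·(0.0400+0.3417) = 0.6107 m
C+Z_d+Z_r = 0.0800+0.0250+0.0200 = 0.1250 m
S_min ≈ 0.0820+0.3502+0.6107+0.1250  ⇒  S_min = 9343/8000 m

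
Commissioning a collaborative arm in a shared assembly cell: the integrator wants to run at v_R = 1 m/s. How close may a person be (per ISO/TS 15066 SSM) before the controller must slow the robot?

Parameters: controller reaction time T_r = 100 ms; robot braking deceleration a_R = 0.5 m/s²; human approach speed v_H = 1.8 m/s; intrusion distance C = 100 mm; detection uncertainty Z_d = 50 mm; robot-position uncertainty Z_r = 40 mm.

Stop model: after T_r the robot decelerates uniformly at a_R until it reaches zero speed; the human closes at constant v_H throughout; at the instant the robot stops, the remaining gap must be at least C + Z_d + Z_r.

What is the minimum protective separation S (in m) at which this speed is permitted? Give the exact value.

S_min = 507/100 m = 5.0700 m

stop time T_s = 1/(1/2) = 2.0000 s
reaction-phase robot travel = 1.0000·0.1000 = 0.1000 m
robot covers 1.0000·2.0000 − ½·0.5000·2.0000² = 1.0000 m while stopping
person approaches 1.8000·(0.1000+2.0000) = 3.7800 m
margins: 0.1000+0.0500+0.0400 = 0.1900 m
S_min ≈ 0.1000+1.0000+3.7800+0.1900  ⇒  S_min = 507/100 m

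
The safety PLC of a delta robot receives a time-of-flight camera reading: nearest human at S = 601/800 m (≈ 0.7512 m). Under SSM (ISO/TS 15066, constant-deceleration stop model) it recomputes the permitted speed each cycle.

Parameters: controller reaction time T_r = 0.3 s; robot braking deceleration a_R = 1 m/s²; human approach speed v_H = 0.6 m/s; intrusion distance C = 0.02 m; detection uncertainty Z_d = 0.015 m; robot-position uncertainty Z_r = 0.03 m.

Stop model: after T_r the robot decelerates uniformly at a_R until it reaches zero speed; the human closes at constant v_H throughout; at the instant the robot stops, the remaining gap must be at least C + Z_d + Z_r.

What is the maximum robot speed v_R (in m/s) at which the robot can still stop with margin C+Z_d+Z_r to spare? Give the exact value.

v_R_max = 9/20 m/s = 0.4500 m/s

at the boundary: (1/2)·v² + (9/10)·v + (-81/160) = 0
  disc = (9/10)² − 4·(1/2)·(-81/160) = 729/400 ; √disc = 27/20
  v_R = (−(9/10) + 27/20) / (2·(1/2)) = 9/20 m/s
check:
stop time T_s = (9/20)/1 = 0.4500 s
reaction-phase robot travel = 0.4500·0.3000 = 0.1350 m
robot under decel: 0.4500²/(2·1.0000) = 0.1013 m
person approaches 0.6000·(0.3000+0.4500) = 0.4500 m
margins: 0.0200+0.0150+0.0300 = 0.0650 m
sum ≈ 0.1350+0.1013+0.4500+0.0650 ≈ 0.7512 m = S ✓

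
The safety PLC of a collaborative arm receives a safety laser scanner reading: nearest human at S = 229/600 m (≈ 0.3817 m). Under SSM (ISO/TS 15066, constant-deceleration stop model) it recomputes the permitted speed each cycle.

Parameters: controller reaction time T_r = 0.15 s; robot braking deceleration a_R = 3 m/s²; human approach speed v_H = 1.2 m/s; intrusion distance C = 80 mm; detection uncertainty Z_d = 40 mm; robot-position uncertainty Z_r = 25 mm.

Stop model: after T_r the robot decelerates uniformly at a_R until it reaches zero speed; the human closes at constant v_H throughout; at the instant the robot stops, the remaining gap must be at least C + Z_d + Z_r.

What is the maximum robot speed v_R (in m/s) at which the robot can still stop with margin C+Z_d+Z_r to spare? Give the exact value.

collect terms ⇒ (1/6)·v_R² + (11/20)·v_R + (-17/300) = 0
  disc = (11/20)² − 4·(1/6)·(-17/300) = 49/144 ; √disc = 7/12
  v_R = (−(11/20) + 7/12) / (2·(1/6)) = 1/10 m/s
check:
braking lasts T_s = (1/10)/3 = 0.0333 s
robot in T_r: 0.1000·0.1500 = 0.0150 m
braking distance = 0.1000²/(2·3.0000) = 0.0017 m
human over T_r+T_s: 1.2000·(0.1500+0.0333) = 0.2200 m
C+Z_d+Z_r = 0.0800+0.0400+0.0250 = 0.1450 m
sum ≈ 0.0150+0.0017+0.2200+0.1450 ≈ 0.3817 m = S ✓

v_R_max = 1/10 m/s = 0.1000 m/s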